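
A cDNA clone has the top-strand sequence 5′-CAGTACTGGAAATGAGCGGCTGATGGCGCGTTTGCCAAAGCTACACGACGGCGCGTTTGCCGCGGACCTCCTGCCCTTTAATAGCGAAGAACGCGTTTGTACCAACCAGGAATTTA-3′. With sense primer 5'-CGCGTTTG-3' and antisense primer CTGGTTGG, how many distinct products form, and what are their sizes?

The forward primer CGCGTTTG matches the top strand at positions 27–34, 52–59, 92–99.
The reverse primer's reverse complement is CCAACCAG, matching at positions 102–109.
Each forward site pairs with the reverse site to give a product ending at position 109: sizes 83, 58, 18 bp.

Three products: 83 bp, 58 bp, 18 bp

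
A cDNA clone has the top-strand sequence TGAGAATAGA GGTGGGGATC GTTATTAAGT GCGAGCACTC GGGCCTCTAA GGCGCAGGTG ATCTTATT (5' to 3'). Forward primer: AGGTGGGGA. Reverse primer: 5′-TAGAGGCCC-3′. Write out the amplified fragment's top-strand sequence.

5'-AGGTGGGGATCGTTATTAAGTGCGAGCACTCGGGCCTCTA-3'

Scanning the template, AGGTGGGGA occurs at positions 10–18; this primer anneals to the bottom strand there with its 3' end pointing downstream.
Taking the reverse complement of TAGAGGCCC gives GGGCCTCTA, found at positions 41–49 on the template; the primer anneals here to the top strand with its 3' end pointing upstream.
The product is the template from position 10 through 49 (40 bp).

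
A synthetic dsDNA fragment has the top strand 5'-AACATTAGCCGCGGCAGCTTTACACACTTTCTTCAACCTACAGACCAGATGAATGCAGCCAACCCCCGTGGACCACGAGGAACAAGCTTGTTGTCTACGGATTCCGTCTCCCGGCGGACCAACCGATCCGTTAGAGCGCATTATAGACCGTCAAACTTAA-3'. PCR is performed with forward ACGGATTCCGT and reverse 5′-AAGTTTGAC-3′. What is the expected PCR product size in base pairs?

62 bp

Scanning the template, ACGGATTCCGT occurs at positions 97–107; this primer anneals to the bottom strand there with its 3' end pointing downstream.
Taking the reverse complement of AAGTTTGAC gives GTCAAACTT, found at positions 150–158 on the template; the primer anneals here to the top strand with its 3' end pointing upstream.
Product length = (reverse-primer end) − (forward-primer start) + 1 = 158 − 97 + 1 = 62 bp.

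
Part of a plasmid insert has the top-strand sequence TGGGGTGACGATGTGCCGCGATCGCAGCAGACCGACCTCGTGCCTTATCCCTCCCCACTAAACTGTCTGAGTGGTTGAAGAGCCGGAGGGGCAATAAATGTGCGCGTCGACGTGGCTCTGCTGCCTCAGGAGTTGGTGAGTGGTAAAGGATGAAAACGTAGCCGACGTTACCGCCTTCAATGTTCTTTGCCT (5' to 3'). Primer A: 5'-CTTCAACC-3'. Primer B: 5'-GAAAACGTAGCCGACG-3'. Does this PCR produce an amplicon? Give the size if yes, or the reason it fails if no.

No product — the primers' 3' ends point away from each other.

Primer A (CTTCAACC) has reverse complement GGTTGAAG, which matches the top strand at positions 73–80; primer A anneals to the top strand there with its 3' end pointing upstream toward position 73.
Primer B (GAAAACGTAGCCGACG) matches the top strand directly at positions 152–167; it anneals to the bottom strand with its 3' end pointing downstream toward position 167.
The 3' ends diverge (primer A extends toward position 1, primer B toward position 192), so the primers never converge on a shared product.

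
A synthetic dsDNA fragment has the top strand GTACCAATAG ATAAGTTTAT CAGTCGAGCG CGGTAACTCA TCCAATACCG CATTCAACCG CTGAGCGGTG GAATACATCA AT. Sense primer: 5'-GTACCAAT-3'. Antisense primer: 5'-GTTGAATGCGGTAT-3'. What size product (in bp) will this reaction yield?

58 bp

Forward primer GTACCAAT is found on the top strand at positions 1–8.
Taking the reverse complement of GTTGAATGCGGTAT gives ATACCGCATTCAAC, found at positions 45–58 on the template; the primer anneals here to the top strand with its 3' end pointing upstream.
The product runs from position 1 to position 58, so its length is 58 − 1 + 1 = 58 bp.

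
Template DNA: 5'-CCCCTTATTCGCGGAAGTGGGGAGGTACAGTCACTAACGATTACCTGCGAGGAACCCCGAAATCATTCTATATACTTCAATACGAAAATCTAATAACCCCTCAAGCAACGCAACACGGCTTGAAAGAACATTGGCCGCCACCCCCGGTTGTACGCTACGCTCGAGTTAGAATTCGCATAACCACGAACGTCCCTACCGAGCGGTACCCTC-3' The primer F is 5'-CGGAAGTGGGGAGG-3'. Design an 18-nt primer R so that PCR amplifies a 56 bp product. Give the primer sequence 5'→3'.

The forward primer binds at positions 12–25, so a 56 bp product ends at position 12 + 56 − 1 = 67.
The reverse primer anneals to the top strand over positions 50–67, i.e. to AGGAACCCCGAAATCATT.
Its sequence written 5'→3' is the reverse complement: AATGATTTCGGGGTTCCT.

5'-AATGATTTCGGGGTTCCT-3'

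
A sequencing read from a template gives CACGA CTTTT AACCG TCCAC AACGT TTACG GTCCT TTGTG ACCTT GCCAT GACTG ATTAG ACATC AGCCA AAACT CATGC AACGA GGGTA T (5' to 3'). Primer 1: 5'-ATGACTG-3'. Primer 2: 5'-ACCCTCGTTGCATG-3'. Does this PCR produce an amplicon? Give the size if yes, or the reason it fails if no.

Yes — a 41 bp product.

Primer 1 (ATGACTG) matches the top strand at positions 49–55; it acts as a forward primer.
Primer 2's reverse complement is CATGCAACGAGGGT, matching the top strand at positions 76–89; it acts as a reverse primer.
The 3' ends face each other across positions 49–89, giving a 41 bp product.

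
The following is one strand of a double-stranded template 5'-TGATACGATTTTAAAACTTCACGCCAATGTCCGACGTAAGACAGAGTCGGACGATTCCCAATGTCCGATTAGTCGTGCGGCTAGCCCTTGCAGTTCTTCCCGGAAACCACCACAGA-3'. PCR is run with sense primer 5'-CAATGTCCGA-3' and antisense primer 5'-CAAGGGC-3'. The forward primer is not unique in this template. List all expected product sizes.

The forward primer CAATGTCCGA matches the top strand at positions 25–34, 59–68.
The reverse primer's reverse complement is GCCCTTG, matching at positions 84–90.
Each forward site pairs with the reverse site to give a product ending at position 90: sizes 66, 32 bp.

66 bp, 32 bp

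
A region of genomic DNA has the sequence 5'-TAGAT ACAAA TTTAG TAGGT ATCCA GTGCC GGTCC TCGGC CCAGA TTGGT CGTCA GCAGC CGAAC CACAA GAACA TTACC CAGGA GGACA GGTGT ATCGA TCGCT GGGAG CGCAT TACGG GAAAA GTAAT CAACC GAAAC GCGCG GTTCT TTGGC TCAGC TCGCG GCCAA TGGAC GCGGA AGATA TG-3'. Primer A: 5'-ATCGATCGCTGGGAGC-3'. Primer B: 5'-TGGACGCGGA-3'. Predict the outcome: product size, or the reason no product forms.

Primer A (ATCGATCGCTGGGAGC) matches the top strand at positions 96–111 (3' end points downstream).
Primer B (TGGACGCGGA) also matches the top strand directly, at positions 171–180 — its reverse complement TCCGCGTCCA is not present.
Both primers anneal to the bottom strand with 3' ends pointing the same way, so neither can prime synthesis back toward the other.

No product — both primers anneal to the same strand and extend in the same direction.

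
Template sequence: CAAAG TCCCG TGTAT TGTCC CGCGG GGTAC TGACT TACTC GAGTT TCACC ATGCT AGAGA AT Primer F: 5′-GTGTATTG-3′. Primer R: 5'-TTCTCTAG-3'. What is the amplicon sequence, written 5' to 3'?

5'-GTGTATTGTCCCGCGGGGTACTGACTTACTCGAGTTTCACCATGCTAGAGAA-3'

Scanning the template, GTGTATTG occurs at positions 10–17; this primer anneals to the bottom strand there with its 3' end pointing downstream.
The reverse primer's reverse complement is CTAGAGAA, which matches the template at positions 54–61.
The product is the template from position 10 through 61 (52 bp).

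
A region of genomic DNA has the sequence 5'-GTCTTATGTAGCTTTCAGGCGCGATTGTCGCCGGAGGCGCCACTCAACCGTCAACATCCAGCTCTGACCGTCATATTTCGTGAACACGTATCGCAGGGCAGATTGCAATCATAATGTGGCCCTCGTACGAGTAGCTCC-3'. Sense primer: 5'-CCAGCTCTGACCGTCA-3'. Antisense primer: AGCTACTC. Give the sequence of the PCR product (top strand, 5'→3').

5'-CCAGCTCTGACCGTCATATTTCGTGAACACGTATCGCAGGGCAGATTGCAATCATAATGTGGCCCTCGTACGAGTAGCT-3'

The forward primer matches the template at positions 58–73.
The reverse primer's reverse complement is GAGTAGCT, which matches the template at positions 129–136.
The product is the template from position 58 through 136 (79 bp).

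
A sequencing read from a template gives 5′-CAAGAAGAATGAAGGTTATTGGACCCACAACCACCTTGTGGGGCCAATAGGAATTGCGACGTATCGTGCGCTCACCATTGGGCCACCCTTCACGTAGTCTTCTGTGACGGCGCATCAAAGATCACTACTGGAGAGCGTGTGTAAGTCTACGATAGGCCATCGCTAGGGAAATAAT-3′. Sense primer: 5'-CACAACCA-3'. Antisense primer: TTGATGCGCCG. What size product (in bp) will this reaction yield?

93 bp

The forward primer matches the template at positions 26–33.
Reverse complement of the reverse primer: CGGCGCATCAA. This occurs on the top strand at positions 108–118.
Amplicon spans positions 26–118: 93 bp.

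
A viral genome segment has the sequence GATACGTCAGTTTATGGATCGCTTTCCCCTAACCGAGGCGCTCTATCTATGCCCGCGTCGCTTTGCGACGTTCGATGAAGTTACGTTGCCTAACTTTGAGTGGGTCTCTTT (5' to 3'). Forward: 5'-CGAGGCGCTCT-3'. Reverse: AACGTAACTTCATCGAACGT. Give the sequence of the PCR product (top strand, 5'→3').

5'-CGAGGCGCTCTATCTATGCCCGCGTCGCTTTGCGACGTTCGATGAAGTTACGTT-3'

The forward primer matches the template at positions 34–44.
The reverse primer's reverse complement is ACGTTCGATGAAGTTACGTT, which matches the template at positions 68–87.
The product is the template from position 34 through 87 (54 bp).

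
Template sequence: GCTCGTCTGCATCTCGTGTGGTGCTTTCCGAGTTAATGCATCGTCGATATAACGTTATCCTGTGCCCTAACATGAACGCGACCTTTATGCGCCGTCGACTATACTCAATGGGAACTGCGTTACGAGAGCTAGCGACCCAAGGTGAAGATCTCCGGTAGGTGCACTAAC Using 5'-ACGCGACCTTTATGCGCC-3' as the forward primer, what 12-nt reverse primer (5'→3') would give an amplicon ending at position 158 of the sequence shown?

The forward primer binds at positions 76–93; the product's 3' end on the top strand is position 158.
The reverse primer anneals to the top strand over positions 147–158, i.e. to GATCTCCGGTAG.
Its sequence written 5'→3' is the reverse complement: CTACCGGAGATC.

5'-CTACCGGAGATC-3'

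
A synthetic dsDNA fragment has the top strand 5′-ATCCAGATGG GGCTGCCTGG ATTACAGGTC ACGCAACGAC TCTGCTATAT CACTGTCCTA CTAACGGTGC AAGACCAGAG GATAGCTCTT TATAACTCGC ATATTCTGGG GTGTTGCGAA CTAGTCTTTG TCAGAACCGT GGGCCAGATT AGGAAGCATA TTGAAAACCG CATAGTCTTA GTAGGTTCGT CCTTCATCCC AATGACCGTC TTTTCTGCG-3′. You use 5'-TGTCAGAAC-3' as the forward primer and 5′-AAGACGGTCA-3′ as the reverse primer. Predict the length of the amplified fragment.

Scanning the template, TGTCAGAAC occurs at positions 129–137; this primer anneals to the bottom strand there with its 3' end pointing downstream.
Taking the reverse complement of AAGACGGTCA gives TGACCGTCTT, found at positions 203–212 on the template; the primer anneals here to the top strand with its 3' end pointing upstream.
The product runs from position 129 to position 212, so its length is 212 − 129 + 1 = 84 bp.

84 bp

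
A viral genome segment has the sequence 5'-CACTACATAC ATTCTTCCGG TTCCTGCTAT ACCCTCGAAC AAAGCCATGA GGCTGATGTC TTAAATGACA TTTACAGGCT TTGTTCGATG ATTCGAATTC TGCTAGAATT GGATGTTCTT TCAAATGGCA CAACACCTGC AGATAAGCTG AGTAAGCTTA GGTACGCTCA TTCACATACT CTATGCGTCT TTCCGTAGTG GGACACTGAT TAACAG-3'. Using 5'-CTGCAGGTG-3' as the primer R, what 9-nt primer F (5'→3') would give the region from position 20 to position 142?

5'-GTTCCTGCT-3'

The reverse primer's reverse complement CACCTGCAG matches the template at positions 134–142; the product starts at position 20.
The forward primer is identical to the top strand over positions 20–28: GTTCCTGCT.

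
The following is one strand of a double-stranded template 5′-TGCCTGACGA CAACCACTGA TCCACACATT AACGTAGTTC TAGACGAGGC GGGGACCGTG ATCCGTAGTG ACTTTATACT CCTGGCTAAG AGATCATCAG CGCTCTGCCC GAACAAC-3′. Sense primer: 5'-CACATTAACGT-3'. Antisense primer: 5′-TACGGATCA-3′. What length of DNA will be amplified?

Forward primer CACATTAACGT is found on the top strand at positions 25–35.
Taking the reverse complement of TACGGATCA gives TGATCCGTA, found at positions 59–67 on the template; the primer anneals here to the top strand with its 3' end pointing upstream.
Product length = (reverse-primer end) − (forward-primer start) + 1 = 67 − 25 + 1 = 43 bp.

43 bp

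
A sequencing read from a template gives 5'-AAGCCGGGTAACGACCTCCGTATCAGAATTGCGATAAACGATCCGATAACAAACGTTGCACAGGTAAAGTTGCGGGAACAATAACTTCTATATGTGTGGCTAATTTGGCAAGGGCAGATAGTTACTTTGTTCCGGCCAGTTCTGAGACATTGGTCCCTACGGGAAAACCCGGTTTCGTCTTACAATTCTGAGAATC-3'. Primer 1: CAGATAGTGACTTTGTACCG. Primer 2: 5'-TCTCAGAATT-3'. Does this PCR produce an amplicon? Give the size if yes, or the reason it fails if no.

Primer 1 (CAGATAGTGACTTTGTACCG) does not match the top strand, and its reverse complement CGGTACAAAGTCACTATCTG does not match either.
With no annealing site for primer 1, no amplification occurs.

No product — primer 1 has no binding site in the template.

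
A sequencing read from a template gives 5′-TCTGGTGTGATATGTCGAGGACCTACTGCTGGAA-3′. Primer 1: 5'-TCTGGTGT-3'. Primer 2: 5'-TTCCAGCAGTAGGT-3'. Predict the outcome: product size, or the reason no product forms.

Yes — a 34 bp product.

Primer 1 (TCTGGTGT) matches the top strand at positions 1–8; it acts as a forward primer.
Primer 2's reverse complement is ACCTACTGCTGGAA, matching the top strand at positions 21–34; it acts as a reverse primer.
The 3' ends face each other across positions 1–34, giving a 34 bp product.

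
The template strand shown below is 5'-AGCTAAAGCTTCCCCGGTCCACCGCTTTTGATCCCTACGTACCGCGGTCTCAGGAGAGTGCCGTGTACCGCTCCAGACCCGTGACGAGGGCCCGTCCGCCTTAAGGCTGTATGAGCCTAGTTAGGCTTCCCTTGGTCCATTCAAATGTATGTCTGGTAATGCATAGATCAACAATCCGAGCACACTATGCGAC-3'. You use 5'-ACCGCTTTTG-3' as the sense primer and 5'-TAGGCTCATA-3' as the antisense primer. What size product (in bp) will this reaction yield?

The forward primer matches the template at positions 21–30.
Taking the reverse complement of TAGGCTCATA gives TATGAGCCTA, found at positions 110–119 on the template; the primer anneals here to the top strand with its 3' end pointing upstream.
The product runs from position 21 to position 119, so its length is 119 − 21 + 1 = 99 bp.

99 bp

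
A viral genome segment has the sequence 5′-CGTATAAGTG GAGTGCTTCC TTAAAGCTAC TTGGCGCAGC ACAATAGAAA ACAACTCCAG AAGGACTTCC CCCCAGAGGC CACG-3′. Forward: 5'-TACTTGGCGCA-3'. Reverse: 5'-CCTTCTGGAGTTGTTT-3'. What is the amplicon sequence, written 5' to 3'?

5'-TACTTGGCGCAGCACAATAGAAAACAACTCCAGAAGG-3'

The forward primer matches the template at positions 28–38.
Reverse complement of the reverse primer: AAACAACTCCAGAAGG. This occurs on the top strand at positions 49–64.
The product is the template from position 28 through 64 (37 bp).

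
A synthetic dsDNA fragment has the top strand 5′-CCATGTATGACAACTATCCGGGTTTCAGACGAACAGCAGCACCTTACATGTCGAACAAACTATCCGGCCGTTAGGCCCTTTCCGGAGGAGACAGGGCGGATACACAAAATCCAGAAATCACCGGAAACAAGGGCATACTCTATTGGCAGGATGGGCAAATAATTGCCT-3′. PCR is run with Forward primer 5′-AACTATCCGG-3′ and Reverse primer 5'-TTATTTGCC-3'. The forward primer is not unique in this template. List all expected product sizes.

The forward primer AACTATCCGG matches the top strand at positions 12–21, 58–67.
The reverse primer's reverse complement is GGCAAATAA, matching at positions 154–162.
Each forward site pairs with the reverse site to give a product ending at position 162: sizes 151, 105 bp.

151 bp, 105 bp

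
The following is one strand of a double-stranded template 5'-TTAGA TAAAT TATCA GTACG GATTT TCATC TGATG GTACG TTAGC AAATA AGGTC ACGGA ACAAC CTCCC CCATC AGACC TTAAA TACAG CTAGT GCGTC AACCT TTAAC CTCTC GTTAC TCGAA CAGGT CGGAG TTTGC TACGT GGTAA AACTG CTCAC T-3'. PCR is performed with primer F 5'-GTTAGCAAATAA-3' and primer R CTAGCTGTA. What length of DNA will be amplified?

The forward primer matches the template at positions 40–51.
The reverse primer's reverse complement is TACAGCTAG, which matches the template at positions 86–94.
Product length = (reverse-primer end) − (forward-primer start) + 1 = 94 − 40 + 1 = 55 bp.

55 bp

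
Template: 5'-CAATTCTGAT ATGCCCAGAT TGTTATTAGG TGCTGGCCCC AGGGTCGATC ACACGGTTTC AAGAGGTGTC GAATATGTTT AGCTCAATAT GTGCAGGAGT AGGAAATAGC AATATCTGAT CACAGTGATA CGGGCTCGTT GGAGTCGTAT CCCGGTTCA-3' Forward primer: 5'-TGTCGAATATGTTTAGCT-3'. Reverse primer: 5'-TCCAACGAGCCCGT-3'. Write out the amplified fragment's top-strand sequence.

Scanning the template, TGTCGAATATGTTTAGCT occurs at positions 67–84; this primer anneals to the bottom strand there with its 3' end pointing downstream.
Reverse complement of the reverse primer: ACGGGCTCGTTGGA. This occurs on the top strand at positions 130–143.
The product is the template from position 67 through 143 (77 bp).

5'-TGTCGAATATGTTTAGCTCAATATGTGCAGGAGTAGGAAATAGCAATATCTGATCACAGTGATACGGGCTCGTTGGA-3'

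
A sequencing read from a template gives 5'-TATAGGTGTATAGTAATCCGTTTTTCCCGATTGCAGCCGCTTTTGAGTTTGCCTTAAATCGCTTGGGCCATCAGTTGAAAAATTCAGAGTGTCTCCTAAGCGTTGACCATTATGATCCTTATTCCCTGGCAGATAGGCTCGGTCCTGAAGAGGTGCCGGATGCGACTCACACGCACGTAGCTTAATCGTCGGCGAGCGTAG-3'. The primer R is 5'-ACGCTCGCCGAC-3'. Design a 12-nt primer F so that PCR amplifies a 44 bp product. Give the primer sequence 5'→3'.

5'-CCGGATGCGACT-3'

The reverse primer's reverse complement GTCGGCGAGCGT matches the template at positions 188–199, so the product ends at position 199.
A 44 bp product then starts at position 199 − 44 + 1 = 156.
The forward primer is identical to the top strand there: CCGGATGCGACT.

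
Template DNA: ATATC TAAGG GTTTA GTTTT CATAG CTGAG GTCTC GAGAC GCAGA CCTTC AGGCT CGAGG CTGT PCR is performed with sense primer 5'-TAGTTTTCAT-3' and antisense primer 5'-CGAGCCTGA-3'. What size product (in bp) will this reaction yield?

The forward primer matches the template at positions 14–23.
Taking the reverse complement of CGAGCCTGA gives TCAGGCTCG, found at positions 49–57 on the template; the primer anneals here to the top strand with its 3' end pointing upstream.
Product length = (reverse-primer end) − (forward-primer start) + 1 = 57 − 14 + 1 = 44 bp.

44 bp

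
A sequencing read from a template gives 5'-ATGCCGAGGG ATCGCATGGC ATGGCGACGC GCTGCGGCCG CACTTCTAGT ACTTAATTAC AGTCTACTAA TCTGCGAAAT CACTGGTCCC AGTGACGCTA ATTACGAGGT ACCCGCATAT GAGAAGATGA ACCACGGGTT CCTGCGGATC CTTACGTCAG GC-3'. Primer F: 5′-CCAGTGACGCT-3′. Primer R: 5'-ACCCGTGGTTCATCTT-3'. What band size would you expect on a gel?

51 bp

Scanning the template, CCAGTGACGCT occurs at positions 89–99; this primer anneals to the bottom strand there with its 3' end pointing downstream.
Reverse complement of the reverse primer: AAGATGAACCACGGGT. This occurs on the top strand at positions 124–139.
The product runs from position 89 to position 139, so its length is 139 − 89 + 1 = 51 bp.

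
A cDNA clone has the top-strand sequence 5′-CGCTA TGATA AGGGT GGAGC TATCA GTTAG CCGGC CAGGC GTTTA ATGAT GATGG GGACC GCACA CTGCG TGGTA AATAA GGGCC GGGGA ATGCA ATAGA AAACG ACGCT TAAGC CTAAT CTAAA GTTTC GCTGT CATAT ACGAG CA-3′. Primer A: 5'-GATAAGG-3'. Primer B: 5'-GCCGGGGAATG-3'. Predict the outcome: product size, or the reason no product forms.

No product — both primers anneal to the same strand and extend in the same direction.

Primer A (GATAAGG) matches the top strand at positions 7–13 (3' end points downstream).
Primer B (GCCGGGGAATG) also matches the top strand directly, at positions 83–93 — its reverse complement CATTCCCCGGC is not present.
Both primers anneal to the bottom strand with 3' ends pointing the same way, so neither can prime synthesis back toward the other.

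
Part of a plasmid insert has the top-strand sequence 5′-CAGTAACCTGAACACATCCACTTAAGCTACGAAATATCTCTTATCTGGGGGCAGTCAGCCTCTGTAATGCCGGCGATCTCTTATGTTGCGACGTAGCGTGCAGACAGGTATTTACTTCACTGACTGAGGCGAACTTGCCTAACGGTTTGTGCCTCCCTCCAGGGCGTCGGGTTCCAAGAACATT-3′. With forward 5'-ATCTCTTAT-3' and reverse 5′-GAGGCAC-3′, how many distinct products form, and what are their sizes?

The forward primer ATCTCTTAT matches the top strand at positions 36–44, 76–84.
The reverse primer's reverse complement is GTGCCTC, matching at positions 149–155.
Each forward site pairs with the reverse site to give a product ending at position 155: sizes 120, 80 bp.

Two products: 120 bp, 80 bp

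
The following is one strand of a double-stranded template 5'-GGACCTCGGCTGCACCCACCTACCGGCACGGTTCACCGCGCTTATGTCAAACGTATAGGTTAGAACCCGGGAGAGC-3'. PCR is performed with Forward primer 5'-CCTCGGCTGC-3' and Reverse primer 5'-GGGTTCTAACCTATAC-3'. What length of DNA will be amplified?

The forward primer matches the template at positions 4–13.
The reverse primer's reverse complement is GTATAGGTTAGAACCC, which matches the template at positions 53–68.
Amplicon spans positions 4–68: 65 bp.

65 bp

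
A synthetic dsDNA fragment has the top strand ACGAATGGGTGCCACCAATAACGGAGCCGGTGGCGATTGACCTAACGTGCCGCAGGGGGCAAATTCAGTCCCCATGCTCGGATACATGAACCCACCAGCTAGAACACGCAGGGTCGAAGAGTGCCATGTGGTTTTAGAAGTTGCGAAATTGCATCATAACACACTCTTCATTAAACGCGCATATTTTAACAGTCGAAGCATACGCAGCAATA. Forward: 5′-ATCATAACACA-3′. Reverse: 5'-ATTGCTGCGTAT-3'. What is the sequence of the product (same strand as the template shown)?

5'-ATCATAACACACTCTTCATTAAACGCGCATATTTTAACAGTCGAAGCATACGCAGCAAT-3'

Scanning the template, ATCATAACACA occurs at positions 153–163; this primer anneals to the bottom strand there with its 3' end pointing downstream.
The reverse primer's reverse complement is ATACGCAGCAAT, which matches the template at positions 200–211.
The product is the template from position 153 through 211 (59 bp).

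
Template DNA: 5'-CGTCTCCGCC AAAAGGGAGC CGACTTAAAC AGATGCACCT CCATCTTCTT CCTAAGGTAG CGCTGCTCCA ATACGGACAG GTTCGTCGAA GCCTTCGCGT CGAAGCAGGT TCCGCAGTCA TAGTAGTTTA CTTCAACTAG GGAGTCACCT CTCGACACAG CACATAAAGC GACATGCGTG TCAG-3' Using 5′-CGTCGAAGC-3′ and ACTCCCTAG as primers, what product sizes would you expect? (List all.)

62 bp, 48 bp

The forward primer CGTCGAAGC matches the top strand at positions 84–92, 98–106.
The reverse primer's reverse complement is CTAGGGAGT, matching at positions 137–145.
Each forward site pairs with the reverse site to give a product ending at position 145: sizes 62, 48 bp.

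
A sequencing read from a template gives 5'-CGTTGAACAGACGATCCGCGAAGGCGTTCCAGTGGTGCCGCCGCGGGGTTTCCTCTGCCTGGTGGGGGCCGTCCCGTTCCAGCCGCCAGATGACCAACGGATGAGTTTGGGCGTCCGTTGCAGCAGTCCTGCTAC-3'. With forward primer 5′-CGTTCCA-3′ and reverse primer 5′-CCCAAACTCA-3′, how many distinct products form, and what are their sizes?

The forward primer CGTTCCA matches the top strand at positions 25–31, 75–81.
The reverse primer's reverse complement is TGAGTTTGGG, matching at positions 102–111.
Each forward site pairs with the reverse site to give a product ending at position 111: sizes 87, 37 bp.

Two products: 87 bp, 37 bp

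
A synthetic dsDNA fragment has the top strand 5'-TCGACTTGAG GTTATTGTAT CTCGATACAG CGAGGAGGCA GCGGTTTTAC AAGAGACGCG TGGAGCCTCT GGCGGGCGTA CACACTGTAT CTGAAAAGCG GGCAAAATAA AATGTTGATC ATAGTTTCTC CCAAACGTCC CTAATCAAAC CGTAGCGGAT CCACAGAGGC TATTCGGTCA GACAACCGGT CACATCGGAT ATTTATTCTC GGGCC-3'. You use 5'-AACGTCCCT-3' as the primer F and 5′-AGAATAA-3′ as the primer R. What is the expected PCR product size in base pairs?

The forward primer matches the template at positions 134–142.
Taking the reverse complement of AGAATAA gives TTATTCT, found at positions 203–209 on the template; the primer anneals here to the top strand with its 3' end pointing upstream.
Amplicon spans positions 134–209: 76 bp.

76 bp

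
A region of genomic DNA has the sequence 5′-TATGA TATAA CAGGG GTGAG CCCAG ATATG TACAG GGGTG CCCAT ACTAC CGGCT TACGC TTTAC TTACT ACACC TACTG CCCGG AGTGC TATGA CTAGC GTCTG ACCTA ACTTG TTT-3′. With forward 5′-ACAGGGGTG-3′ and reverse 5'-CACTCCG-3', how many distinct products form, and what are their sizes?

Two products: 80 bp, 58 bp

The forward primer ACAGGGGTG matches the top strand at positions 10–18, 32–40.
The reverse primer's reverse complement is CGGAGTG, matching at positions 83–89.
Each forward site pairs with the reverse site to give a product ending at position 89: sizes 80, 58 bp.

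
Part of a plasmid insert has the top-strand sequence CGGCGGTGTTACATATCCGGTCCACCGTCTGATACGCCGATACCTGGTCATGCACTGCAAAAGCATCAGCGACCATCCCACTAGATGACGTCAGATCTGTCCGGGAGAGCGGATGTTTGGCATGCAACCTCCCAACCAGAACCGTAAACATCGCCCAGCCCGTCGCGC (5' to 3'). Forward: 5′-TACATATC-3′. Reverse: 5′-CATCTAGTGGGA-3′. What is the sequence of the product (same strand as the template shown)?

The forward primer matches the template at positions 10–17.
Reverse complement of the reverse primer: TCCCACTAGATG. This occurs on the top strand at positions 76–87.
The product is the template from position 10 through 87 (78 bp).

5'-TACATATCCGGTCCACCGTCTGATACGCCGATACCTGGTCATGCACTGCAAAAGCATCAGCGACCATCCCACTAGATG-3'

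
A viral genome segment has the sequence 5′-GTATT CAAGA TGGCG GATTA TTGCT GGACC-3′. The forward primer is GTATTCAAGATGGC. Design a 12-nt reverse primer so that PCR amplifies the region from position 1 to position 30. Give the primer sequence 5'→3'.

5'-GGTCCAGCAATA-3'

The product's 3' end on the top strand is position 30.
The reverse primer anneals to the top strand over positions 19–30, i.e. to TATTGCTGGACC.
Its sequence written 5'→3' is the reverse complement: GGTCCAGCAATA.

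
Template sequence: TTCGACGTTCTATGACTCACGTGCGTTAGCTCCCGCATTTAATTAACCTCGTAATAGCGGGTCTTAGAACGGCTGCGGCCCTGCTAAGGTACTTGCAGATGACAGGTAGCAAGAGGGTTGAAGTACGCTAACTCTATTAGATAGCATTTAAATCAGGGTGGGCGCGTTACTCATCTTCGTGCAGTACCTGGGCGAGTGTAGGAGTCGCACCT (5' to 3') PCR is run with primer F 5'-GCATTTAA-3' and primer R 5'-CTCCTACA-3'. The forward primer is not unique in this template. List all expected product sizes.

170 bp, 61 bp

The forward primer GCATTTAA matches the top strand at positions 35–42, 144–151.
The reverse primer's reverse complement is TGTAGGAG, matching at positions 197–204.
Each forward site pairs with the reverse site to give a product ending at position 204: sizes 170, 61 bp.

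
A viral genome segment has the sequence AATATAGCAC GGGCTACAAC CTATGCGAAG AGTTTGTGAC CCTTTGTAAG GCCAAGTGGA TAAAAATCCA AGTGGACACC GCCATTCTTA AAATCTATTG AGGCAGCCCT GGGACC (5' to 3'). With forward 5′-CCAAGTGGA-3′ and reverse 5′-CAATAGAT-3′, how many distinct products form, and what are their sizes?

Two products: 49 bp, 33 bp

The forward primer CCAAGTGGA matches the top strand at positions 52–60, 68–76.
The reverse primer's reverse complement is ATCTATTG, matching at positions 93–100.
Each forward site pairs with the reverse site to give a product ending at position 100: sizes 49, 33 bp.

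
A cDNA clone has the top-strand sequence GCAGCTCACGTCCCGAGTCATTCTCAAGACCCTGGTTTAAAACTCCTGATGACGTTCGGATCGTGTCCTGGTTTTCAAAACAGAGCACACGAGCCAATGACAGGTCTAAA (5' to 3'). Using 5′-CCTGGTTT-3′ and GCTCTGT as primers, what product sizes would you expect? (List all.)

56 bp, 20 bp

The forward primer CCTGGTTT matches the top strand at positions 31–38, 67–74.
The reverse primer's reverse complement is ACAGAGC, matching at positions 80–86.
Each forward site pairs with the reverse site to give a product ending at position 86: sizes 56, 20 bp.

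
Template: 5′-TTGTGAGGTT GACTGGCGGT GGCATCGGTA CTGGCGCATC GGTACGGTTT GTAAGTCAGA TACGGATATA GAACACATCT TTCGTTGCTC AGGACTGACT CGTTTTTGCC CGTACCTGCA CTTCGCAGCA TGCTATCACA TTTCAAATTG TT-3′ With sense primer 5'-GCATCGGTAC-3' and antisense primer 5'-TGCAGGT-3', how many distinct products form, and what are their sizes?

The forward primer GCATCGGTAC matches the top strand at positions 22–31, 36–45.
The reverse primer's reverse complement is ACCTGCA, matching at positions 114–120.
Each forward site pairs with the reverse site to give a product ending at position 120: sizes 99, 85 bp.

Two products: 99 bp, 85 bp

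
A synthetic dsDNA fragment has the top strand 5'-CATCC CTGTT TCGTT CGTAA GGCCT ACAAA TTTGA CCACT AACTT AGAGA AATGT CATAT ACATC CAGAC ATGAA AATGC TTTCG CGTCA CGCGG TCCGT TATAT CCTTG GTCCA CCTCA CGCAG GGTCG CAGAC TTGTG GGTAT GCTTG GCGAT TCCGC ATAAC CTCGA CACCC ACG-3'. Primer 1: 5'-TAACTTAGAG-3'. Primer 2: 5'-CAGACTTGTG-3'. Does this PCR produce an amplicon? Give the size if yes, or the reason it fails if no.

No product — both primers anneal to the same strand and extend in the same direction.

Primer 1 (TAACTTAGAG) matches the top strand at positions 40–49 (3' end points downstream).
Primer 2 (CAGACTTGTG) also matches the top strand directly, at positions 131–140 — its reverse complement CACAAGTCTG is not present.
Both primers anneal to the bottom strand with 3' ends pointing the same way, so neither can prime synthesis back toward the other.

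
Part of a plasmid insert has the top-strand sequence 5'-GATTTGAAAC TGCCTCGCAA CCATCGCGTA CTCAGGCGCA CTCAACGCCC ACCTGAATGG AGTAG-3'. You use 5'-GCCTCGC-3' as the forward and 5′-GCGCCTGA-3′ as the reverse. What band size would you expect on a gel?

Scanning the template, GCCTCGC occurs at positions 12–18; this primer anneals to the bottom strand there with its 3' end pointing downstream.
Taking the reverse complement of GCGCCTGA gives TCAGGCGC, found at positions 32–39 on the template; the primer anneals here to the top strand with its 3' end pointing upstream.
Amplicon spans positions 12–39: 28 bp.

28 bp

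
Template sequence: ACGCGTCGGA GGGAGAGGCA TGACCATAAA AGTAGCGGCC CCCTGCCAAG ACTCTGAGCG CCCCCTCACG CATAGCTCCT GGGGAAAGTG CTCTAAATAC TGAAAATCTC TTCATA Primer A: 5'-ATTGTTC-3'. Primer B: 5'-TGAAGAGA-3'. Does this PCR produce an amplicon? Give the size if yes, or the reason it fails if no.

No product — primer A has no binding site in the template.

Primer A (ATTGTTC) does not match the top strand, and its reverse complement GAACAAT does not match either.
With no annealing site for primer A, no amplification occurs.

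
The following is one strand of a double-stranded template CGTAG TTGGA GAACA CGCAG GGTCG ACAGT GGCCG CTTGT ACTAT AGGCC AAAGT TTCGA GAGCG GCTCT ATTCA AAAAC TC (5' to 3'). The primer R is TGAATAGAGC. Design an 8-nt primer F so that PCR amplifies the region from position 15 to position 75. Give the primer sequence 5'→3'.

5'-ACGCAGGG-3'

The reverse primer's reverse complement GCTCTATTCA matches the template at positions 66–75; the product starts at position 15.
The forward primer is identical to the top strand over positions 15–22: ACGCAGGG.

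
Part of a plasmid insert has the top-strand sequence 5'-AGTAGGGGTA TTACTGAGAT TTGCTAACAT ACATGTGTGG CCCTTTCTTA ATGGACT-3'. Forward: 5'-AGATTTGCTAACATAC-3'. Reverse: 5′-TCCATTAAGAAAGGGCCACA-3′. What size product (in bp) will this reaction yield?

39 bp

Scanning the template, AGATTTGCTAACATAC occurs at positions 17–32; this primer anneals to the bottom strand there with its 3' end pointing downstream.
Reverse complement of the reverse primer: TGTGGCCCTTTCTTAATGGA. This occurs on the top strand at positions 36–55.
The product runs from position 17 to position 55, so its length is 55 − 17 + 1 = 39 bp.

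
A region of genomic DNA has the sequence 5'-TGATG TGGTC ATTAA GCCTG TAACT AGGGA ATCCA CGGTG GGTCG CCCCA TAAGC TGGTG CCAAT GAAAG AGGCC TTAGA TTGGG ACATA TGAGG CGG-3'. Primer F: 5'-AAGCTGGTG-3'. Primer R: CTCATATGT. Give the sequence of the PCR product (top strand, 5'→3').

5'-AAGCTGGTGCCAATGAAAGAGGCCTTAGATTGGGACATATGAG-3'

Forward primer AAGCTGGTG is found on the top strand at positions 52–60.
Taking the reverse complement of CTCATATGT gives ACATATGAG, found at positions 86–94 on the template; the primer anneals here to the top strand with its 3' end pointing upstream.
The product is the template from position 52 through 94 (43 bp).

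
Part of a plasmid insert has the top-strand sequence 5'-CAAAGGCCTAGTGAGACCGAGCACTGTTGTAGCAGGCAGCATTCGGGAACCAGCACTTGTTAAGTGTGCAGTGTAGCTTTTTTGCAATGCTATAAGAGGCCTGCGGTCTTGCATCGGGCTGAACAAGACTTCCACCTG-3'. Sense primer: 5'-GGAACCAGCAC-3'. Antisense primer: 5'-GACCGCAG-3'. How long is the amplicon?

The forward primer matches the template at positions 46–56.
Reverse complement of the reverse primer: CTGCGGTC. This occurs on the top strand at positions 101–108.
The product runs from position 46 to position 108, so its length is 108 − 46 + 1 = 63 bp.

63 bp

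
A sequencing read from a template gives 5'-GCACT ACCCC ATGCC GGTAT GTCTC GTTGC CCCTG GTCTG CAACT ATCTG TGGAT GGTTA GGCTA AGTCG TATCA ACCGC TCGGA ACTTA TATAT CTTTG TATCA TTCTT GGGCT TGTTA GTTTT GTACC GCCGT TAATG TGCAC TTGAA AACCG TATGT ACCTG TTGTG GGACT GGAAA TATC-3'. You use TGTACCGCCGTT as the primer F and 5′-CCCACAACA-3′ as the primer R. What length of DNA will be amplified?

48 bp

The forward primer matches the template at positions 125–136.
Reverse complement of the reverse primer: TGTTGTGGG. This occurs on the top strand at positions 164–172.
Product length = (reverse-primer end) − (forward-primer start) + 1 = 172 − 125 + 1 = 48 bp.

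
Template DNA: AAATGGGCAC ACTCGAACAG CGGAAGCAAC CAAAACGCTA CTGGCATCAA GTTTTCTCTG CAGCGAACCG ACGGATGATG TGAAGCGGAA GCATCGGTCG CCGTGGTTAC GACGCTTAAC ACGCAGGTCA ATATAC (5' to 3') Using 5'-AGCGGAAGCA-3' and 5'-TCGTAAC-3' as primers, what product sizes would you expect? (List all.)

94 bp, 29 bp

The forward primer AGCGGAAGCA matches the top strand at positions 19–28, 84–93.
The reverse primer's reverse complement is GTTACGA, matching at positions 106–112.
Each forward site pairs with the reverse site to give a product ending at position 112: sizes 94, 29 bp.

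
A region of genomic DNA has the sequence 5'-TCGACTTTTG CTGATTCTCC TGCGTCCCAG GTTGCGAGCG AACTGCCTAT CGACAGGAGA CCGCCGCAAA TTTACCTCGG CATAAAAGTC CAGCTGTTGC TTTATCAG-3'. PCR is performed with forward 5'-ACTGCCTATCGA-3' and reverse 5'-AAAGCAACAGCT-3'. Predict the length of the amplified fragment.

62 bp

Forward primer ACTGCCTATCGA is found on the top strand at positions 42–53.
The reverse primer's reverse complement is AGCTGTTGCTTT, which matches the template at positions 92–103.
The product runs from position 42 to position 103, so its length is 103 − 42 + 1 = 62 bp.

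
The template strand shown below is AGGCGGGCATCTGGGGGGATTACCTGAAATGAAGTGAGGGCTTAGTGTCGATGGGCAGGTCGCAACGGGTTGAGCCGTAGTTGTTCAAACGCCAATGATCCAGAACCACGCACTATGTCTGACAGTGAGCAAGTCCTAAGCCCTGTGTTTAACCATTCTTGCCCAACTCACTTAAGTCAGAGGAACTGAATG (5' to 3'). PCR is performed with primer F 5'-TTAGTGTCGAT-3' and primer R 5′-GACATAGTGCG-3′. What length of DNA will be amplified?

Scanning the template, TTAGTGTCGAT occurs at positions 42–52; this primer anneals to the bottom strand there with its 3' end pointing downstream.
Taking the reverse complement of GACATAGTGCG gives CGCACTATGTC, found at positions 109–119 on the template; the primer anneals here to the top strand with its 3' end pointing upstream.
Amplicon spans positions 42–119: 78 bp.

78 bp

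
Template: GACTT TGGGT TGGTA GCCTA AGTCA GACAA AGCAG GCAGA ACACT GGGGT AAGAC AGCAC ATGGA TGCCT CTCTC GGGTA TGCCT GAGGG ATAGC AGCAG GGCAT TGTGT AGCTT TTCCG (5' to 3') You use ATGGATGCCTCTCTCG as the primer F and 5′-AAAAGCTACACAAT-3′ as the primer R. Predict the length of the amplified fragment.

57 bp

Scanning the template, ATGGATGCCTCTCTCG occurs at positions 61–76; this primer anneals to the bottom strand there with its 3' end pointing downstream.
Reverse complement of the reverse primer: ATTGTGTAGCTTTT. This occurs on the top strand at positions 104–117.
Product length = (reverse-primer end) − (forward-primer start) + 1 = 117 − 61 + 1 = 57 bp.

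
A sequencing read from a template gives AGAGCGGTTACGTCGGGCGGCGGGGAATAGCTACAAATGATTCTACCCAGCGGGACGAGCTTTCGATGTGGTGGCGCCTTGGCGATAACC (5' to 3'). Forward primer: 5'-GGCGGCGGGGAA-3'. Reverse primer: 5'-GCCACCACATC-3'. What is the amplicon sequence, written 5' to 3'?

5'-GGCGGCGGGGAATAGCTACAAATGATTCTACCCAGCGGGACGAGCTTTCGATGTGGTGGC-3'

The forward primer matches the template at positions 16–27.
Reverse complement of the reverse primer: GATGTGGTGGC. This occurs on the top strand at positions 65–75.
The product is the template from position 16 through 75 (60 bp).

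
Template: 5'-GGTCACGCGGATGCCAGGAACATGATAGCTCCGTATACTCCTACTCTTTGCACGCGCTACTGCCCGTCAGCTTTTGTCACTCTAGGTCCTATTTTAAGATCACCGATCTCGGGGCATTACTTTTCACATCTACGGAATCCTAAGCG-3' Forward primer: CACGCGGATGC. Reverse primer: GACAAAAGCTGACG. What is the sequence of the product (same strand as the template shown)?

Scanning the template, CACGCGGATGC occurs at positions 4–14; this primer anneals to the bottom strand there with its 3' end pointing downstream.
Reverse complement of the reverse primer: CGTCAGCTTTTGTC. This occurs on the top strand at positions 65–78.
The product is the template from position 4 through 78 (75 bp).

5'-CACGCGGATGCCAGGAACATGATAGCTCCGTATACTCCTACTCTTTGCACGCGCTACTGCCCGTCAGCTTTTGTC-3'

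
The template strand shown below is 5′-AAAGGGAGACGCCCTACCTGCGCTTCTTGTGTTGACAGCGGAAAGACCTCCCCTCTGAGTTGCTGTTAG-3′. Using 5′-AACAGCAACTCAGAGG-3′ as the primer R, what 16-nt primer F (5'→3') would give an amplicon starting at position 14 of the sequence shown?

5'-CTACCTGCGCTTCTTG-3'

The reverse primer's reverse complement CCTCTGAGTTGCTGTT matches the template at positions 52–67; the product starts at position 14.
The forward primer is identical to the top strand over positions 14–29: CTACCTGCGCTTCTTG.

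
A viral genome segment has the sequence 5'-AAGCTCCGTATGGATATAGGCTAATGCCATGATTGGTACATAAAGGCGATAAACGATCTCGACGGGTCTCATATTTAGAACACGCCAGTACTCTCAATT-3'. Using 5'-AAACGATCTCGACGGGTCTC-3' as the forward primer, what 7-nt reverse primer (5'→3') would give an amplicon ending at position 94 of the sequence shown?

5'-AGAGTAC-3'

The forward primer binds at positions 51–70; the product's 3' end on the top strand is position 94.
The reverse primer anneals to the top strand over positions 88–94, i.e. to GTACTCT.
Its sequence written 5'→3' is the reverse complement: AGAGTAC.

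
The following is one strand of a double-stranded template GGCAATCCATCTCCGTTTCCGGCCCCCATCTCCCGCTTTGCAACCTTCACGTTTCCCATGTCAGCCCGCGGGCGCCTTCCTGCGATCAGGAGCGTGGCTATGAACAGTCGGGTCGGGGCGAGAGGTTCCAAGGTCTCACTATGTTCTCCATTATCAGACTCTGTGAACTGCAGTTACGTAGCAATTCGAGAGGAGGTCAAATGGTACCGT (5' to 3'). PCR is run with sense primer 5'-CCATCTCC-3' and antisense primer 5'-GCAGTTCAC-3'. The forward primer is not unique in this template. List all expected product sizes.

165 bp, 146 bp

The forward primer CCATCTCC matches the top strand at positions 7–14, 26–33.
The reverse primer's reverse complement is GTGAACTGC, matching at positions 163–171.
Each forward site pairs with the reverse site to give a product ending at position 171: sizes 165, 146 bp.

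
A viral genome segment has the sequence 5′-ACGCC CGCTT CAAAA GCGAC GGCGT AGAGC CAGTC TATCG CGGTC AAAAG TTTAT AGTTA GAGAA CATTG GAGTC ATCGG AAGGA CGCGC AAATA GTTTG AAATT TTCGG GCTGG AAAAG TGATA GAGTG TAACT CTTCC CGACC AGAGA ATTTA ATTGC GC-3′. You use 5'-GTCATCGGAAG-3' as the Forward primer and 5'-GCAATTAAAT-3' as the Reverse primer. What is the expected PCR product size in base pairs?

88 bp

Forward primer GTCATCGGAAG is found on the top strand at positions 73–83.
The reverse primer's reverse complement is ATTTAATTGC, which matches the template at positions 151–160.
Amplicon spans positions 73–160: 88 bp.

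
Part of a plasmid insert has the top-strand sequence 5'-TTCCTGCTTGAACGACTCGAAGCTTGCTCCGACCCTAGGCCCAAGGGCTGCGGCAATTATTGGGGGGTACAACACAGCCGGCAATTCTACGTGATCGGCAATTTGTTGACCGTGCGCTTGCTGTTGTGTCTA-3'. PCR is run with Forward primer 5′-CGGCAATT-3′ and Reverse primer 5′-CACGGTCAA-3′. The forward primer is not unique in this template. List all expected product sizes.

64 bp, 36 bp, 19 bp

The forward primer CGGCAATT matches the top strand at positions 51–58, 79–86, 96–103.
The reverse primer's reverse complement is TTGACCGTG, matching at positions 106–114.
Each forward site pairs with the reverse site to give a product ending at position 114: sizes 64, 36, 19 bp.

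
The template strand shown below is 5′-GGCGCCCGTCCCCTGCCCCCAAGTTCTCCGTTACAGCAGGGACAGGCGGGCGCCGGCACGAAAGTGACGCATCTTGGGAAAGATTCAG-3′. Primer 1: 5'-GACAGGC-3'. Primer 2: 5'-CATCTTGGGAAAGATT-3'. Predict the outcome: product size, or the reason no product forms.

Primer 1 (GACAGGC) matches the top strand at positions 41–47 (3' end points downstream).
Primer 2 (CATCTTGGGAAAGATT) also matches the top strand directly, at positions 70–85 — its reverse complement AATCTTTCCCAAGATG is not present.
Both primers anneal to the bottom strand with 3' ends pointing the same way, so neither can prime synthesis back toward the other.

No product — both primers anneal to the same strand and extend in the same direction.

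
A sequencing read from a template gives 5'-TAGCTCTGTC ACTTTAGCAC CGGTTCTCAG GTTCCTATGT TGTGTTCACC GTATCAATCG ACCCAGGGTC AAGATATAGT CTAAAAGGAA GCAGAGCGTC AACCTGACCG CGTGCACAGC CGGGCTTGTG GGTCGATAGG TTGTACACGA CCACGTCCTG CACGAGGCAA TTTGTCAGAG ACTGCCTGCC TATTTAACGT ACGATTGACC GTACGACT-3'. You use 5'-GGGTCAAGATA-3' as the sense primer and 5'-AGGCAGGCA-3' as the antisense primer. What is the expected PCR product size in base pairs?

126 bp

Forward primer GGGTCAAGATA is found on the top strand at positions 66–76.
The reverse primer's reverse complement is TGCCTGCCT, which matches the template at positions 183–191.
Amplicon spans positions 66–191: 126 bp.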